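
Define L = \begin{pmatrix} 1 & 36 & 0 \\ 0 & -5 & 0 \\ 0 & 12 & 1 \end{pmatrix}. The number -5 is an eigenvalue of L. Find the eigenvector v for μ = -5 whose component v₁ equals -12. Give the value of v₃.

L + 5I = [[6, 36, 0], [0, 0, 0], [0, 12, 6]].
Solving (L + 5I)v = 0 gives the eigenspace spanned by (-12, 2, -4).
With v₁ = -12, v = (-12, 2, -4), so v₃ = -4.

-4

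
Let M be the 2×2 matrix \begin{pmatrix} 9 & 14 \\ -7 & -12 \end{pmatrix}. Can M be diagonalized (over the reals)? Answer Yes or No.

Characteristic polynomial: p(t) = t^2 + 3t - 10 = (t - 2)(t + 5).
All 2 eigenvalues are distinct, so M is diagonalizable.

Yes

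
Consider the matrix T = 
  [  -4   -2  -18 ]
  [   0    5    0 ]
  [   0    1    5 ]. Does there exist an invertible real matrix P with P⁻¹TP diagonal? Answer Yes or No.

No

Characteristic polynomial: p(r) = r^3 - 6r^2 - 15r + 100 = (r - 5)^2(r + 4).
r = 5 has algebraic multiplicity 2; rank(T − 5I) = 2, so geometric multiplicity = 1.
Geometric multiplicity < algebraic multiplicity, so T is not diagonalizable.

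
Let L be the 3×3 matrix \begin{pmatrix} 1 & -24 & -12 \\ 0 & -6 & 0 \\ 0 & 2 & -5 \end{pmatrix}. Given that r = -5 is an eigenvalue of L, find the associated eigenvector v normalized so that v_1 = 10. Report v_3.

L + 5I = [[6, -24, -12], [0, -1, 0], [0, 2, 0]].
Solving (L + 5I)v = 0 gives the eigenspace spanned by (10, 0, 5).
With v_1 = 10, v = (10, 0, 5), so v_3 = 5.

5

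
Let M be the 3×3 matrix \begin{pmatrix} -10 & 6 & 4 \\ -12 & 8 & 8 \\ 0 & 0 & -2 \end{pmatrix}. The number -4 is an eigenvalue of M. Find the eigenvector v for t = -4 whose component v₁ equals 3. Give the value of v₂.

M + 4I = [[-6, 6, 4], [-12, 12, 8], [0, 0, 2]].
Solving (M + 4I)v = 0 gives the eigenspace spanned by (3, 3, 0).
With v₁ = 3, v = (3, 3, 0), so v₂ = 3.

3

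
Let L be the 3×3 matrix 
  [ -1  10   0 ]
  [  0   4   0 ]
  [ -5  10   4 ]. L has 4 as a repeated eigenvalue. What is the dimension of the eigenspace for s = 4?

L − 4I = [[-5, 10, 0], [0, 0, 0], [-5, 10, 0]].
This matrix has rank 1, so its null space has dimension 3 − 1 = 2.

2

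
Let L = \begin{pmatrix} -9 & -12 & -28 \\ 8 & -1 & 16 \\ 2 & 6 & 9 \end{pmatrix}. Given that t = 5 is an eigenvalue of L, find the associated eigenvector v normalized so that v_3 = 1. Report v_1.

L − 5I = [[-14, -12, -28], [8, -6, 16], [2, 6, 4]].
Solving (L − 5I)v = 0 gives the eigenspace spanned by (-2, 0, 1).
With v_3 = 1, v = (-2, 0, 1), so v_1 = -2.

-2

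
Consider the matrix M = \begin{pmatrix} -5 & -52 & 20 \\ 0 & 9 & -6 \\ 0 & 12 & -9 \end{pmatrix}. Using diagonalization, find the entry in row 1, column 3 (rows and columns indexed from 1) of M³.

Characteristic polynomial: r^3 + 5r^2 - 9r - 45 = (r - 3)(r + 3)(r + 5), so the eigenvalues are -5, -3, 3.
r=-3: eigenvector (-6, 1, 2).
r=-5: eigenvector (1, 0, 0).
r=3: eigenvector (4, -1, -1).
P = [[-6, 1, 4], [1, 0, -1], [2, 0, -1]], D = diag(-3, -5, 3), P⁻¹ = [[0, -1, 1], [1, 2, 2], [0, -2, 1]].
M³ = P·diag(-27, -125, 27)·P⁻¹ = [[-125, -628, 20], [0, 81, -54], [0, 108, -81]].
The requested entry is 20.

20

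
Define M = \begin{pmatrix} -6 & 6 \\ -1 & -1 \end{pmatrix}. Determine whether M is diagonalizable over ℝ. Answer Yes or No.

Yes

Characteristic polynomial: p(r) = r^2 + 7r + 12 = (r + 3)(r + 4).
All 2 eigenvalues are distinct, so M is diagonalizable.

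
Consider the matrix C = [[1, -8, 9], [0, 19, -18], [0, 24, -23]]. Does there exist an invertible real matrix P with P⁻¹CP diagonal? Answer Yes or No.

Characteristic polynomial: p(r) = r^3 + 3r^2 - 9r + 5 = (r - 1)^2(r + 5).
r = 1 has algebraic multiplicity 2; rank(C − 1I) = 2, so geometric multiplicity = 1.
Geometric multiplicity < algebraic multiplicity, so C is not diagonalizable.

No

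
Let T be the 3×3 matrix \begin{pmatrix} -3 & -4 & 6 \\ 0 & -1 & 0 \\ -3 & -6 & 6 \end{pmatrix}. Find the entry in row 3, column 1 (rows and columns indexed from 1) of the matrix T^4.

Characteristic polynomial: s^3 - 2s^2 - 3s = s(s - 3)(s + 1), so the eigenvalues are -1, 0, 3.
s=3: eigenvector (-1, 0, -1).
s=-1: eigenvector (-2, 1, 0).
s=0: eigenvector (2, 0, 1).
P = [[-1, -2, 2], [0, 1, 0], [-1, 0, 1]], D = diag(3, -1, 0), P⁻¹ = [[1, 2, -2], [0, 1, 0], [1, 2, -1]].
T⁴ = P·diag(81, 1, 0)·P⁻¹ = [[-81, -164, 162], [0, 1, 0], [-81, -162, 162]].
The requested entry is -81.

-81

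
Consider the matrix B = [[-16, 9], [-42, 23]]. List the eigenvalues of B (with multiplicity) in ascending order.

Characteristic polynomial: p(r) = r^2 - 7r + 10 = (r - 5)(r - 2).
Roots (with multiplicity): 2, 5.

2, 5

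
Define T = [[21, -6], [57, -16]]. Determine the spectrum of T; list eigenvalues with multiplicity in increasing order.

Characteristic polynomial: p(s) = s^2 - 5s + 6 = (s - 3)(s - 2).
Roots (with multiplicity): 2, 3.

2, 3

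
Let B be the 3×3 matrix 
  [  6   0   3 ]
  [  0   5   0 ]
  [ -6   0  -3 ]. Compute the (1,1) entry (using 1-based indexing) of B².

18

Characteristic polynomial: μ^3 - 8μ^2 + 15μ = μ(μ - 5)(μ - 3), so the eigenvalues are 0, 3, 5.
μ=0: eigenvector (-1, 0, 2).
μ=5: eigenvector (0, 1, 0).
μ=3: eigenvector (-1, 0, 1).
P = [[-1, 0, -1], [0, 1, 0], [2, 0, 1]], D = diag(0, 5, 3), P⁻¹ = [[1, 0, 1], [0, 1, 0], [-2, 0, -1]].
B² = P·diag(0, 25, 9)·P⁻¹ = [[18, 0, 9], [0, 25, 0], [-18, 0, -9]].
The requested entry is 18.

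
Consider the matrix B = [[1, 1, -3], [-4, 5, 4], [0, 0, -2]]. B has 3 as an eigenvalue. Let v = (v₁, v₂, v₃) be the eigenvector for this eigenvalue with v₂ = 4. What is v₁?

2

B − 3I = [[-2, 1, -3], [-4, 2, 4], [0, 0, -5]].
Solving (B − 3I)v = 0 gives the eigenspace spanned by (2, 4, 0).
With v₂ = 4, v = (2, 4, 0), so v₁ = 2.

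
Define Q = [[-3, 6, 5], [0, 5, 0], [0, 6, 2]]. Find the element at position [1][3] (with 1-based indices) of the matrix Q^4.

Characteristic polynomial: μ^3 - 4μ^2 - 11μ + 30 = (μ - 5)(μ - 2)(μ + 3), so the eigenvalues are -3, 2, 5.
μ=-3: eigenvector (1, 0, 0).
μ=5: eigenvector (2, 1, 2).
μ=2: eigenvector (1, 0, 1).
P = [[1, 2, 1], [0, 1, 0], [0, 2, 1]], D = diag(-3, 5, 2), P⁻¹ = [[1, 0, -1], [0, 1, 0], [0, -2, 1]].
Q⁴ = P·diag(81, 625, 16)·P⁻¹ = [[81, 1218, -65], [0, 625, 0], [0, 1218, 16]].
The requested entry is -65.

-65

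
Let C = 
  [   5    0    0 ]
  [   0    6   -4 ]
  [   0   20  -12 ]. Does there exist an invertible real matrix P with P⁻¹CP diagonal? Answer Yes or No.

Yes

Characteristic polynomial: p(λ) = λ^3 + λ^2 - 22λ - 40 = (λ - 5)(λ + 2)(λ + 4).
All 3 eigenvalues are distinct, so C is diagonalizable.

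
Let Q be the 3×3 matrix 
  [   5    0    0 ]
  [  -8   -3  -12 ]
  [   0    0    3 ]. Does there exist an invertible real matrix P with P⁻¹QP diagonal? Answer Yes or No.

Yes

Characteristic polynomial: p(μ) = μ^3 - 5μ^2 - 9μ + 45 = (μ - 5)(μ - 3)(μ + 3).
All 3 eigenvalues are distinct, so Q is diagonalizable.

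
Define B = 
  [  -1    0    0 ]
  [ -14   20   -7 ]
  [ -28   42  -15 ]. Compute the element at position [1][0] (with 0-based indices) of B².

-70

Characteristic polynomial: r^3 - 4r^2 - 11r - 6 = (r - 6)(r + 1)^2, so the eigenvalues are -1, -1, 6.
r=-1: eigenvector (1, 4, 10).
r=6: eigenvector (0, 1, 2).
r=-1: eigenvector (0, 1, 3).
P = [[1, 0, 0], [4, 1, 1], [10, 2, 3]], D = diag(-1, 6, -1), P⁻¹ = [[1, 0, 0], [-2, 3, -1], [-2, -2, 1]].
B² = P·diag(1, 36, 1)·P⁻¹ = [[1, 0, 0], [-70, 106, -35], [-140, 210, -69]].
The requested entry is -70.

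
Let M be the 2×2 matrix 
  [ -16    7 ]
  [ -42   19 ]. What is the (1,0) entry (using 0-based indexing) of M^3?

-798

Characteristic polynomial: μ^2 - 3μ - 10 = (μ - 5)(μ + 2), so the eigenvalues are -2, 5.
μ=5: eigenvector (1, 3).
μ=-2: eigenvector (-1, -2).
P = [[1, -1], [3, -2]], D = diag(5, -2), P⁻¹ = [[-2, 1], [-3, 1]].
M³ = P·diag(125, -8)·P⁻¹ = [[-274, 133], [-798, 391]].
The requested entry is -798.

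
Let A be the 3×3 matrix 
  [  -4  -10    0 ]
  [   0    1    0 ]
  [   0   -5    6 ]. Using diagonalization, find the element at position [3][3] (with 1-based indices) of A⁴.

Characteristic polynomial: μ^3 - 3μ^2 - 22μ + 24 = (μ - 6)(μ - 1)(μ + 4), so the eigenvalues are -4, 1, 6.
μ=1: eigenvector (-2, 1, 1).
μ=-4: eigenvector (1, 0, 0).
μ=6: eigenvector (0, 0, 1).
P = [[-2, 1, 0], [1, 0, 0], [1, 0, 1]], D = diag(1, -4, 6), P⁻¹ = [[0, 1, 0], [1, 2, 0], [0, -1, 1]].
A⁴ = P·diag(1, 256, 1296)·P⁻¹ = [[256, 510, 0], [0, 1, 0], [0, -1295, 1296]].
The requested entry is 1296.

1296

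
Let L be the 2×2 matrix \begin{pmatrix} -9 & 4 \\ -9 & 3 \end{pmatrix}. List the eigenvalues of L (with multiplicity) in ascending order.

-3, -3

Characteristic polynomial: p(t) = t^2 + 6t + 9 = (t + 3)^2.
Roots (with multiplicity): -3, -3.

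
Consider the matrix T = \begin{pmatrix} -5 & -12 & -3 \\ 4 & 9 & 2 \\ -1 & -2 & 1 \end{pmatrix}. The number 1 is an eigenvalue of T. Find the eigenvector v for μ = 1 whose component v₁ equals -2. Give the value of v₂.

T − 1I = [[-6, -12, -3], [4, 8, 2], [-1, -2, 0]].
Solving (T − 1I)v = 0 gives the eigenspace spanned by (-2, 1, 0).
With v₁ = -2, v = (-2, 1, 0), so v₂ = 1.

1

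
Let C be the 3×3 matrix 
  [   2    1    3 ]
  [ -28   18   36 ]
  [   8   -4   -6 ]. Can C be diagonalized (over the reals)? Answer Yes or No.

Characteristic polynomial: p(s) = s^3 - 14s^2 + 64s - 96 = (s - 6)(s - 4)^2.
s = 4 has algebraic multiplicity 2; rank(C − 4I) = 2, so geometric multiplicity = 1.
Geometric multiplicity < algebraic multiplicity, so C is not diagonalizable.

No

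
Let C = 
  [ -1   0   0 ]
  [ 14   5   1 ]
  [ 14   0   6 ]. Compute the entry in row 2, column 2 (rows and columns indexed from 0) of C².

36

Characteristic polynomial: λ^3 - 10λ^2 + 19λ + 30 = (λ - 6)(λ - 5)(λ + 1), so the eigenvalues are -1, 5, 6.
λ=-1: eigenvector (1, -2, -2).
λ=5: eigenvector (0, 1, 0).
λ=6: eigenvector (0, 1, 1).
P = [[1, 0, 0], [-2, 1, 1], [-2, 0, 1]], D = diag(-1, 5, 6), P⁻¹ = [[1, 0, 0], [0, 1, -1], [2, 0, 1]].
C² = P·diag(1, 25, 36)·P⁻¹ = [[1, 0, 0], [70, 25, 11], [70, 0, 36]].
The requested entry is 36.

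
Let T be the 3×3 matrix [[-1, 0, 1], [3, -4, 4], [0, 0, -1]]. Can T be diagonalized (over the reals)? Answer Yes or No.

Characteristic polynomial: p(r) = r^3 + 6r^2 + 9r + 4 = (r + 1)^2(r + 4).
r = -1 has algebraic multiplicity 2; rank(T + 1I) = 2, so geometric multiplicity = 1.
Geometric multiplicity < algebraic multiplicity, so T is not diagonalizable.

No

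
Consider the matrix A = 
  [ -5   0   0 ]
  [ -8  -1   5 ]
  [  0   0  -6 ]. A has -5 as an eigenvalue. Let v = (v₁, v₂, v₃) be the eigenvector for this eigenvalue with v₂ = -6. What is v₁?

-3

A + 5I = [[0, 0, 0], [-8, 4, 5], [0, 0, -1]].
Solving (A + 5I)v = 0 gives the eigenspace spanned by (-3, -6, 0).
With v₂ = -6, v = (-3, -6, 0), so v₁ = -3.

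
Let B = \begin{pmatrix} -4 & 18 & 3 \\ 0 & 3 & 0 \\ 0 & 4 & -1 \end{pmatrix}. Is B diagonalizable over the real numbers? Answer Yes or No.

Yes

Characteristic polynomial: p(λ) = λ^3 + 2λ^2 - 11λ - 12 = (λ - 3)(λ + 1)(λ + 4).
All 3 eigenvalues are distinct, so B is diagonalizable.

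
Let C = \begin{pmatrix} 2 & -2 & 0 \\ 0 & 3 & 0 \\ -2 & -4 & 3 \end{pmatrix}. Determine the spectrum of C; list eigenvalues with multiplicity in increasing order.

Characteristic polynomial: p(λ) = λ^3 - 8λ^2 + 21λ - 18 = (λ - 3)^2(λ - 2).
Roots (with multiplicity): 2, 3, 3.

2, 3, 3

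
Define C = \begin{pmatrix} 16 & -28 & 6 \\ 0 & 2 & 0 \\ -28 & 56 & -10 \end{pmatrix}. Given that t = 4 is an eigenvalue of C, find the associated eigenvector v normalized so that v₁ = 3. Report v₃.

-6

C − 4I = [[12, -28, 6], [0, -2, 0], [-28, 56, -14]].
Solving (C − 4I)v = 0 gives the eigenspace spanned by (3, 0, -6).
With v₁ = 3, v = (3, 0, -6), so v₃ = -6.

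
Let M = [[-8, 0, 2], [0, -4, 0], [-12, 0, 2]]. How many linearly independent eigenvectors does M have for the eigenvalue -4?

M + 4I = [[-4, 0, 2], [0, 0, 0], [-12, 0, 6]].
This matrix has rank 1, so its null space has dimension 3 − 1 = 2.

2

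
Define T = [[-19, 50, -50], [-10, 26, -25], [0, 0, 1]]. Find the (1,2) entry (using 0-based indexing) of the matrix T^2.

Characteristic polynomial: s^3 - 8s^2 + 13s - 6 = (s - 6)(s - 1)^2, so the eigenvalues are 1, 1, 6.
s=1: eigenvector (5, 2, 0).
s=6: eigenvector (2, 1, 0).
s=1: eigenvector (0, 1, 1).
P = [[5, 2, 0], [2, 1, 1], [0, 0, 1]], D = diag(1, 6, 1), P⁻¹ = [[1, -2, 2], [-2, 5, -5], [0, 0, 1]].
T² = P·diag(1, 36, 1)·P⁻¹ = [[-139, 350, -350], [-70, 176, -175], [0, 0, 1]].
The requested entry is -175.

-175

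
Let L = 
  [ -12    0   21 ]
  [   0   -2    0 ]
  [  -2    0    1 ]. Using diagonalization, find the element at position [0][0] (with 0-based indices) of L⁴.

5322

Characteristic polynomial: r^3 + 13r^2 + 52r + 60 = (r + 2)(r + 5)(r + 6), so the eigenvalues are -6, -5, -2.
r=-6: eigenvector (7, 0, 2).
r=-2: eigenvector (0, 1, 0).
r=-5: eigenvector (3, 0, 1).
P = [[7, 0, 3], [0, 1, 0], [2, 0, 1]], D = diag(-6, -2, -5), P⁻¹ = [[1, 0, -3], [0, 1, 0], [-2, 0, 7]].
L⁴ = P·diag(1296, 16, 625)·P⁻¹ = [[5322, 0, -14091], [0, 16, 0], [1342, 0, -3401]].
The requested entry is 5322.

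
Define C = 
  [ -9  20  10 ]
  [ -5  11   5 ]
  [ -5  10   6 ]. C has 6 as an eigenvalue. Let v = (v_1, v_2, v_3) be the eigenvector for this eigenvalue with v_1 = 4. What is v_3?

2

C − 6I = [[-15, 20, 10], [-5, 5, 5], [-5, 10, 0]].
Solving (C − 6I)v = 0 gives the eigenspace spanned by (4, 2, 2).
With v_1 = 4, v = (4, 2, 2), so v_3 = 2.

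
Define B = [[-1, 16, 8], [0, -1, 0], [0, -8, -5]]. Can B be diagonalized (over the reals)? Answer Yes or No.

Characteristic polynomial: p(λ) = λ^3 + 7λ^2 + 11λ + 5 = (λ + 1)^2(λ + 5).
λ = -1 has algebraic multiplicity 2; rank(B + 1I) = 1, so geometric multiplicity = 2.
Every eigenvalue has geometric = algebraic multiplicity, so B is diagonalizable.

Yes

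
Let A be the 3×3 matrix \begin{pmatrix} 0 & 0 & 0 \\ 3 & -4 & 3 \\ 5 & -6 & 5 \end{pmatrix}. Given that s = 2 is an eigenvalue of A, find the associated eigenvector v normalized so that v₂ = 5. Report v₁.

A − 2I = [[-2, 0, 0], [3, -6, 3], [5, -6, 3]].
Solving (A − 2I)v = 0 gives the eigenspace spanned by (0, 5, 10).
With v₂ = 5, v = (0, 5, 10), so v₁ = 0.

0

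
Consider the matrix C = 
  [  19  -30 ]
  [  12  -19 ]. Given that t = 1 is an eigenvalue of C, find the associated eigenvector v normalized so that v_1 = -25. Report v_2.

C − 1I = [[18, -30], [12, -20]].
Solving (C − 1I)v = 0 gives the eigenspace spanned by (-25, -15).
With v_1 = -25, v = (-25, -15), so v_2 = -15.

-15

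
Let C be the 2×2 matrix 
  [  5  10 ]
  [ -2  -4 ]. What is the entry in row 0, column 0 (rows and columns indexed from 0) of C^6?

Characteristic polynomial: s^2 - s = s(s - 1), so the eigenvalues are 0, 1.
s=0: eigenvector (-2, 1).
s=1: eigenvector (-5, 2).
P = [[-2, -5], [1, 2]], D = diag(0, 1), P⁻¹ = [[2, 5], [-1, -2]].
C⁶ = P·diag(0, 1)·P⁻¹ = [[5, 10], [-2, -4]].
The requested entry is 5.

5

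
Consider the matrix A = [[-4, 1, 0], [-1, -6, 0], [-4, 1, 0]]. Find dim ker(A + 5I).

A + 5I = [[1, 1, 0], [-1, -1, 0], [-4, 1, 5]].
This matrix has rank 2, so its null space has dimension 3 − 2 = 1.

1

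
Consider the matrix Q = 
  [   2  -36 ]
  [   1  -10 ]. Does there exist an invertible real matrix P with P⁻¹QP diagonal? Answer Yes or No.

Characteristic polynomial: p(μ) = μ^2 + 8μ + 16 = (μ + 4)^2.
μ = -4 has algebraic multiplicity 2; rank(Q + 4I) = 1, so geometric multiplicity = 1.
Geometric multiplicity < algebraic multiplicity, so Q is not diagonalizable.

No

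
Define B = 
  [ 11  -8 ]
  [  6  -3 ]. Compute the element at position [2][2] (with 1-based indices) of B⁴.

-1551

Characteristic polynomial: s^2 - 8s + 15 = (s - 5)(s - 3), so the eigenvalues are 3, 5.
s=5: eigenvector (4, 3).
s=3: eigenvector (1, 1).
P = [[4, 1], [3, 1]], D = diag(5, 3), P⁻¹ = [[1, -1], [-3, 4]].
B⁴ = P·diag(625, 81)·P⁻¹ = [[2257, -2176], [1632, -1551]].
The requested entry is -1551.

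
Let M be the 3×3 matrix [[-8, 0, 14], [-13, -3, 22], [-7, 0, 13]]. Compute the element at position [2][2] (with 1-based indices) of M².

9

Characteristic polynomial: λ^3 - 2λ^2 - 21λ - 18 = (λ - 6)(λ + 1)(λ + 3), so the eigenvalues are -3, -1, 6.
λ=-1: eigenvector (2, -2, 1).
λ=-3: eigenvector (0, 1, 0).
λ=6: eigenvector (1, 1, 1).
P = [[2, 0, 1], [-2, 1, 1], [1, 0, 1]], D = diag(-1, -3, 6), P⁻¹ = [[1, 0, -1], [3, 1, -4], [-1, 0, 2]].
M² = P·diag(1, 9, 36)·P⁻¹ = [[-34, 0, 70], [-11, 9, 38], [-35, 0, 71]].
The requested entry is 9.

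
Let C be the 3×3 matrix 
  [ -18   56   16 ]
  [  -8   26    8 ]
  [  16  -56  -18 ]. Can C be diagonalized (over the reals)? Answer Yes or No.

Characteristic polynomial: p(r) = r^3 + 10r^2 + 28r + 24 = (r + 2)^2(r + 6).
r = -2 has algebraic multiplicity 2; rank(C + 2I) = 1, so geometric multiplicity = 2.
Every eigenvalue has geometric = algebraic multiplicity, so C is diagonalizable.

Yes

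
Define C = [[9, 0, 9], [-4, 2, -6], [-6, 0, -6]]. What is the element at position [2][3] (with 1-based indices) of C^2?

Characteristic polynomial: r^3 - 5r^2 + 6r = r(r - 3)(r - 2), so the eigenvalues are 0, 2, 3.
r=3: eigenvector (3, 0, -2).
r=2: eigenvector (0, 1, 0).
r=0: eigenvector (-1, 1, 1).
P = [[3, 0, -1], [0, 1, 1], [-2, 0, 1]], D = diag(3, 2, 0), P⁻¹ = [[1, 0, 1], [-2, 1, -3], [2, 0, 3]].
C² = P·diag(9, 4, 0)·P⁻¹ = [[27, 0, 27], [-8, 4, -12], [-18, 0, -18]].
The requested entry is -12.

-12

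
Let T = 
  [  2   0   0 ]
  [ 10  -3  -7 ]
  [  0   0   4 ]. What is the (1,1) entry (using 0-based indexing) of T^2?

9

Characteristic polynomial: r^3 - 3r^2 - 10r + 24 = (r - 4)(r - 2)(r + 3), so the eigenvalues are -3, 2, 4.
r=2: eigenvector (1, 2, 0).
r=-3: eigenvector (0, 1, 0).
r=4: eigenvector (0, -1, 1).
P = [[1, 0, 0], [2, 1, -1], [0, 0, 1]], D = diag(2, -3, 4), P⁻¹ = [[1, 0, 0], [-2, 1, 1], [0, 0, 1]].
T² = P·diag(4, 9, 16)·P⁻¹ = [[4, 0, 0], [-10, 9, -7], [0, 0, 16]].
The requested entry is 9.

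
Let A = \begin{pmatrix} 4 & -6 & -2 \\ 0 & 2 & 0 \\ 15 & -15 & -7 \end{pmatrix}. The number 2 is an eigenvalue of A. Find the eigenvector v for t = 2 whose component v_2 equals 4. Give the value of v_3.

A − 2I = [[2, -6, -2], [0, 0, 0], [15, -15, -9]].
Solving (A − 2I)v = 0 gives the eigenspace spanned by (-8, 4, -20).
With v_2 = 4, v = (-8, 4, -20), so v_3 = -20.

-20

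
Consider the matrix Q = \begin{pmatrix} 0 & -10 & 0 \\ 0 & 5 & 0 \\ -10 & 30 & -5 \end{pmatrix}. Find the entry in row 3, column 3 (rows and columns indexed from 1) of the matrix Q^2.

25

Characteristic polynomial: λ^3 - 25λ = λ(λ - 5)(λ + 5), so the eigenvalues are -5, 0, 5.
λ=-5: eigenvector (0, 0, 1).
λ=5: eigenvector (-2, 1, 5).
λ=0: eigenvector (1, 0, -2).
P = [[0, -2, 1], [0, 1, 0], [1, 5, -2]], D = diag(-5, 5, 0), P⁻¹ = [[2, -1, 1], [0, 1, 0], [1, 2, 0]].
Q² = P·diag(25, 25, 0)·P⁻¹ = [[0, -50, 0], [0, 25, 0], [50, 100, 25]].
The requested entry is 25.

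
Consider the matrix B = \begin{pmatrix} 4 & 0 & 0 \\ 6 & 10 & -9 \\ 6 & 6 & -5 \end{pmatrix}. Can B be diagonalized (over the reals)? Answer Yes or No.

Characteristic polynomial: p(μ) = μ^3 - 9μ^2 + 24μ - 16 = (μ - 4)^2(μ - 1).
μ = 4 has algebraic multiplicity 2; rank(B − 4I) = 1, so geometric multiplicity = 2.
Every eigenvalue has geometric = algebraic multiplicity, so B is diagonalizable.

Yes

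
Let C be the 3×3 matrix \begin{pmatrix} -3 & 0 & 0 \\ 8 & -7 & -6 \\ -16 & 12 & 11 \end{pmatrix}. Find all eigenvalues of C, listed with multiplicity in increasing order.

Characteristic polynomial: p(λ) = λ^3 - λ^2 - 17λ - 15 = (λ - 5)(λ + 1)(λ + 3).
Roots (with multiplicity): -3, -1, 5.

-3, -1, 5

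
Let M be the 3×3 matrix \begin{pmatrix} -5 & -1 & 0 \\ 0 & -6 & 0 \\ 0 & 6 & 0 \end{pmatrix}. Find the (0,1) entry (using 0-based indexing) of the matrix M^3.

-91

Characteristic polynomial: μ^3 + 11μ^2 + 30μ = μ(μ + 5)(μ + 6), so the eigenvalues are -6, -5, 0.
μ=-5: eigenvector (1, 0, 0).
μ=-6: eigenvector (1, 1, -1).
μ=0: eigenvector (0, 0, 1).
P = [[1, 1, 0], [0, 1, 0], [0, -1, 1]], D = diag(-5, -6, 0), P⁻¹ = [[1, -1, 0], [0, 1, 0], [0, 1, 1]].
M³ = P·diag(-125, -216, 0)·P⁻¹ = [[-125, -91, 0], [0, -216, 0], [0, 216, 0]].
The requested entry is -91.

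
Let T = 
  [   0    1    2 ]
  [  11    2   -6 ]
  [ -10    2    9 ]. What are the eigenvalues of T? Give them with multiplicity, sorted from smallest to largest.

Characteristic polynomial: p(λ) = λ^3 - 11λ^2 + 39λ - 45 = (λ - 5)(λ - 3)^2.
Roots (with multiplicity): 3, 3, 5.

3, 3, 5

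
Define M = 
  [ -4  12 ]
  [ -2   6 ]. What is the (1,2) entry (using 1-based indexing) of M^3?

Characteristic polynomial: μ^2 - 2μ = μ(μ - 2), so the eigenvalues are 0, 2.
μ=2: eigenvector (2, 1).
μ=0: eigenvector (-3, -1).
P = [[2, -3], [1, -1]], D = diag(2, 0), P⁻¹ = [[-1, 3], [-1, 2]].
M³ = P·diag(8, 0)·P⁻¹ = [[-16, 48], [-8, 24]].
The requested entry is 48.

48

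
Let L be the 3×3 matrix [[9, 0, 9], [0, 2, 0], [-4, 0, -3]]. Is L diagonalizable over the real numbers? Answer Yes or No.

Characteristic polynomial: p(λ) = λ^3 - 8λ^2 + 21λ - 18 = (λ - 3)^2(λ - 2).
λ = 3 has algebraic multiplicity 2; rank(L − 3I) = 2, so geometric multiplicity = 1.
Geometric multiplicity < algebraic multiplicity, so L is not diagonalizable.

No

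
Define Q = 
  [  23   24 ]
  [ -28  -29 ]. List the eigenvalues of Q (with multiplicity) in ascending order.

Characteristic polynomial: p(r) = r^2 + 6r + 5 = (r + 1)(r + 5).
Roots (with multiplicity): -5, -1.

-5, -1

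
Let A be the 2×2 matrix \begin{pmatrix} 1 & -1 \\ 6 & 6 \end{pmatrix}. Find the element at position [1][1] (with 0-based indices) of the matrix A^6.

Characteristic polynomial: t^2 - 7t + 12 = (t - 4)(t - 3), so the eigenvalues are 3, 4.
t=3: eigenvector (1, -2).
t=4: eigenvector (-1, 3).
P = [[1, -1], [-2, 3]], D = diag(3, 4), P⁻¹ = [[3, 1], [2, 1]].
A⁶ = P·diag(729, 4096)·P⁻¹ = [[-6005, -3367], [20202, 10830]].
The requested entry is 10830.

10830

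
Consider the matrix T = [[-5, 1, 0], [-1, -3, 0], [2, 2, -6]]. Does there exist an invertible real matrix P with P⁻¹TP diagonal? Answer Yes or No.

No

Characteristic polynomial: p(s) = s^3 + 14s^2 + 64s + 96 = (s + 4)^2(s + 6).
s = -4 has algebraic multiplicity 2; rank(T + 4I) = 2, so geometric multiplicity = 1.
Geometric multiplicity < algebraic multiplicity, so T is not diagonalizable.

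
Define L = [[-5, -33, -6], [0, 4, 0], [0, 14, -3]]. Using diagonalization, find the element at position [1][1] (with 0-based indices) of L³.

Characteristic polynomial: t^3 + 4t^2 - 17t - 60 = (t - 4)(t + 3)(t + 5), so the eigenvalues are -5, -3, 4.
t=-3: eigenvector (-3, 0, 1).
t=4: eigenvector (-5, 1, 2).
t=-5: eigenvector (1, 0, 0).
P = [[-3, -5, 1], [0, 1, 0], [1, 2, 0]], D = diag(-3, 4, -5), P⁻¹ = [[0, -2, 1], [0, 1, 0], [1, -1, 3]].
L³ = P·diag(-27, 64, -125)·P⁻¹ = [[-125, -357, -294], [0, 64, 0], [0, 182, -27]].
The requested entry is 64.

64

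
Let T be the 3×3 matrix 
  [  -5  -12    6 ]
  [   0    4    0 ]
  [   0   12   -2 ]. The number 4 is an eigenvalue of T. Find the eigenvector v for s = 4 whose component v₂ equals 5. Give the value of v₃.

T − 4I = [[-9, -12, 6], [0, 0, 0], [0, 12, -6]].
Solving (T − 4I)v = 0 gives the eigenspace spanned by (0, 5, 10).
With v₂ = 5, v = (0, 5, 10), so v₃ = 10.

10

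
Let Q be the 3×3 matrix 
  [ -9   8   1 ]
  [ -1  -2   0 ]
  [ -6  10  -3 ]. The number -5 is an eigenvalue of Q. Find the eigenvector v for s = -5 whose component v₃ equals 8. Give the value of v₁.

Q + 5I = [[-4, 8, 1], [-1, 3, 0], [-6, 10, 2]].
Solving (Q + 5I)v = 0 gives the eigenspace spanned by (6, 2, 8).
With v₃ = 8, v = (6, 2, 8), so v₁ = 6.

6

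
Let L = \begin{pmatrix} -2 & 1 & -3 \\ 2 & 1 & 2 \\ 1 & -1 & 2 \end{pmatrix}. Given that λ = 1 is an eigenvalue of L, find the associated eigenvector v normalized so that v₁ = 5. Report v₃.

-5

L − 1I = [[-3, 1, -3], [2, 0, 2], [1, -1, 1]].
Solving (L − 1I)v = 0 gives the eigenspace spanned by (5, 0, -5).
With v₁ = 5, v = (5, 0, -5), so v₃ = -5.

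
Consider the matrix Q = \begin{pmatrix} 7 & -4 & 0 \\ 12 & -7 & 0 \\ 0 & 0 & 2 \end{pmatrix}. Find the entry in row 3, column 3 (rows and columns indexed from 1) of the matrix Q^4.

Characteristic polynomial: r^3 - 2r^2 - r + 2 = (r - 2)(r - 1)(r + 1), so the eigenvalues are -1, 1, 2.
r=2: eigenvector (0, 0, 1).
r=1: eigenvector (-2, -3, 0).
r=-1: eigenvector (1, 2, 0).
P = [[0, -2, 1], [0, -3, 2], [1, 0, 0]], D = diag(2, 1, -1), P⁻¹ = [[0, 0, 1], [-2, 1, 0], [-3, 2, 0]].
Q⁴ = P·diag(16, 1, 1)·P⁻¹ = [[1, 0, 0], [0, 1, 0], [0, 0, 16]].
The requested entry is 16.

16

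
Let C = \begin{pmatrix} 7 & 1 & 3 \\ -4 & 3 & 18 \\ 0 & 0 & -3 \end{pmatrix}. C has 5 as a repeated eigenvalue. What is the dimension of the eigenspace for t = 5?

1

C − 5I = [[2, 1, 3], [-4, -2, 18], [0, 0, -8]].
This matrix has rank 2, so its null space has dimension 3 − 2 = 1.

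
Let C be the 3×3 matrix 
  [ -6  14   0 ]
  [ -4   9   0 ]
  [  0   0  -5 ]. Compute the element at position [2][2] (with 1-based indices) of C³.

57

Characteristic polynomial: r^3 + 2r^2 - 13r + 10 = (r - 2)(r - 1)(r + 5), so the eigenvalues are -5, 1, 2.
r=2: eigenvector (-7, -4, 0).
r=1: eigenvector (2, 1, 0).
r=-5: eigenvector (0, 0, 1).
P = [[-7, 2, 0], [-4, 1, 0], [0, 0, 1]], D = diag(2, 1, -5), P⁻¹ = [[1, -2, 0], [4, -7, 0], [0, 0, 1]].
C³ = P·diag(8, 1, -125)·P⁻¹ = [[-48, 98, 0], [-28, 57, 0], [0, 0, -125]].
The requested entry is 57.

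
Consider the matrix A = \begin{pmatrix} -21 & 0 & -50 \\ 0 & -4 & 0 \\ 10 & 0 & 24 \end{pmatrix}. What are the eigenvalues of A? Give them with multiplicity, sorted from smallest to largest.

-4, -1, 4

Characteristic polynomial: p(λ) = λ^3 + λ^2 - 16λ - 16 = (λ - 4)(λ + 1)(λ + 4).
Roots (with multiplicity): -4, -1, 4.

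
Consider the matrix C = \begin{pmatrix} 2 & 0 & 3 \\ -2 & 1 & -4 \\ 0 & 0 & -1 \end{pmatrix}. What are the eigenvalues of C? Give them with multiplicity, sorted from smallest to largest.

Characteristic polynomial: p(μ) = μ^3 - 2μ^2 - μ + 2 = (μ - 2)(μ - 1)(μ + 1).
Roots (with multiplicity): -1, 1, 2.

-1, 1, 2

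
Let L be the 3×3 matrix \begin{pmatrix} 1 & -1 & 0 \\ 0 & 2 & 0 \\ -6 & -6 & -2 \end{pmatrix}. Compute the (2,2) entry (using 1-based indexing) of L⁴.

Characteristic polynomial: μ^3 - μ^2 - 4μ + 4 = (μ - 2)(μ - 1)(μ + 2), so the eigenvalues are -2, 1, 2.
μ=-2: eigenvector (0, 0, 1).
μ=2: eigenvector (-1, 1, 0).
μ=1: eigenvector (1, 0, -2).
P = [[0, -1, 1], [0, 1, 0], [1, 0, -2]], D = diag(-2, 2, 1), P⁻¹ = [[2, 2, 1], [0, 1, 0], [1, 1, 0]].
L⁴ = P·diag(16, 16, 1)·P⁻¹ = [[1, -15, 0], [0, 16, 0], [30, 30, 16]].
The requested entry is 16.

16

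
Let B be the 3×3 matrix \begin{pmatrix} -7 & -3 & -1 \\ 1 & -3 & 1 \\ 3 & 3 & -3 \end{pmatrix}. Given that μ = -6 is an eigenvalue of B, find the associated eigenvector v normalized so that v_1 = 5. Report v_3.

B + 6I = [[-1, -3, -1], [1, 3, 1], [3, 3, 3]].
Solving (B + 6I)v = 0 gives the eigenspace spanned by (5, 0, -5).
With v_1 = 5, v = (5, 0, -5), so v_3 = -5.

-5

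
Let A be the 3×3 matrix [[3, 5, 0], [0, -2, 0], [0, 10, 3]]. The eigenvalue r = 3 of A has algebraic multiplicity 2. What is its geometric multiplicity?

A − 3I = [[0, 5, 0], [0, -5, 0], [0, 10, 0]].
This matrix has rank 1, so its null space has dimension 3 − 1 = 2.

2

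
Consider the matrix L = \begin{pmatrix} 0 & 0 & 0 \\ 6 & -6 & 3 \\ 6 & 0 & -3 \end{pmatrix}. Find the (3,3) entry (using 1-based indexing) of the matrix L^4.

Characteristic polynomial: λ^3 + 9λ^2 + 18λ = λ(λ + 3)(λ + 6), so the eigenvalues are -6, -3, 0.
λ=0: eigenvector (1, 2, 2).
λ=-6: eigenvector (0, 1, 0).
λ=-3: eigenvector (0, 1, 1).
P = [[1, 0, 0], [2, 1, 1], [2, 0, 1]], D = diag(0, -6, -3), P⁻¹ = [[1, 0, 0], [0, 1, -1], [-2, 0, 1]].
L⁴ = P·diag(0, 1296, 81)·P⁻¹ = [[0, 0, 0], [-162, 1296, -1215], [-162, 0, 81]].
The requested entry is 81.

81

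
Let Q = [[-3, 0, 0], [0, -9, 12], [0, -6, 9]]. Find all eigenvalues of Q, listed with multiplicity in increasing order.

Characteristic polynomial: p(λ) = λ^3 + 3λ^2 - 9λ - 27 = (λ - 3)(λ + 3)^2.
Roots (with multiplicity): -3, -3, 3.

-3, -3, 3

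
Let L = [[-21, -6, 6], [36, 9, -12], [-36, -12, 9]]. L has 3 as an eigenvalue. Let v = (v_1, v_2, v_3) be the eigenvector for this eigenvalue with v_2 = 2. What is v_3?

-2

L − 3I = [[-24, -6, 6], [36, 6, -12], [-36, -12, 6]].
Solving (L − 3I)v = 0 gives the eigenspace spanned by (-1, 2, -2).
With v_2 = 2, v = (-1, 2, -2), so v_3 = -2.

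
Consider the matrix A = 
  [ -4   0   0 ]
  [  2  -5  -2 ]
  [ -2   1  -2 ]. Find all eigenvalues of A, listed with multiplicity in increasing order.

-4, -4, -3

Characteristic polynomial: p(μ) = μ^3 + 11μ^2 + 40μ + 48 = (μ + 3)(μ + 4)^2.
Roots (with multiplicity): -4, -4, -3.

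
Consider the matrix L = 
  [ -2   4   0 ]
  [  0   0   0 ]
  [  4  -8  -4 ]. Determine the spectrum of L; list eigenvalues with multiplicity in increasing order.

-4, -2, 0

Characteristic polynomial: p(t) = t^3 + 6t^2 + 8t = t(t + 2)(t + 4).
Roots (with multiplicity): -4, -2, 0.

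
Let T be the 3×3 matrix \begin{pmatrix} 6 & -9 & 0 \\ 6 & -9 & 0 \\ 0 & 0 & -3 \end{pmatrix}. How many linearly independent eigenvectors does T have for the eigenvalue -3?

2

T + 3I = [[9, -9, 0], [6, -6, 0], [0, 0, 0]].
This matrix has rank 1, so its null space has dimension 3 − 1 = 2.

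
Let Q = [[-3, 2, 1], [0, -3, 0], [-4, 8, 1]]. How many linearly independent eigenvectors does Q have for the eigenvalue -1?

Q + 1I = [[-2, 2, 1], [0, -2, 0], [-4, 8, 2]].
This matrix has rank 2, so its null space has dimension 3 − 2 = 1.

1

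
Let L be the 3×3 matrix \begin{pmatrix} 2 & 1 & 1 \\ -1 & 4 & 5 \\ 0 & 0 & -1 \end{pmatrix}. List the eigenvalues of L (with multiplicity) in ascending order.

-1, 3, 3

Characteristic polynomial: p(λ) = λ^3 - 5λ^2 + 3λ + 9 = (λ - 3)^2(λ + 1).
Roots (with multiplicity): -1, 3, 3.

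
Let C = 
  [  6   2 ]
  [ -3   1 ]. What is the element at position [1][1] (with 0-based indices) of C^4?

Characteristic polynomial: t^2 - 7t + 12 = (t - 4)(t - 3), so the eigenvalues are 3, 4.
t=4: eigenvector (1, -1).
t=3: eigenvector (-2, 3).
P = [[1, -2], [-1, 3]], D = diag(4, 3), P⁻¹ = [[3, 2], [1, 1]].
C⁴ = P·diag(256, 81)·P⁻¹ = [[606, 350], [-525, -269]].
The requested entry is -269.

-269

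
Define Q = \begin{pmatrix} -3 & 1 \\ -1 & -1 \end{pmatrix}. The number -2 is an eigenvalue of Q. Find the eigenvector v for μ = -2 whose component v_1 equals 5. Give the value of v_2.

Q + 2I = [[-1, 1], [-1, 1]].
Solving (Q + 2I)v = 0 gives the eigenspace spanned by (5, 5).
With v_1 = 5, v = (5, 5), so v_2 = 5.

5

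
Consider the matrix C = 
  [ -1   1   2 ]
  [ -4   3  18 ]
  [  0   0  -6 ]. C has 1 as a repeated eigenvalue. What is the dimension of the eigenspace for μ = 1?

1

C − 1I = [[-2, 1, 2], [-4, 2, 18], [0, 0, -7]].
This matrix has rank 2, so its null space has dimension 3 − 2 = 1.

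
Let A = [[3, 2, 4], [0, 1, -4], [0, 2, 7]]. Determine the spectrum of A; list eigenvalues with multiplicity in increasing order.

3, 3, 5

Characteristic polynomial: p(s) = s^3 - 11s^2 + 39s - 45 = (s - 5)(s - 3)^2.
Roots (with multiplicity): 3, 3, 5.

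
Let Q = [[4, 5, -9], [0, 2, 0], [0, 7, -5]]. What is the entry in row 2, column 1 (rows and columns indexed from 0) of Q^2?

-21

Characteristic polynomial: r^3 - r^2 - 22r + 40 = (r - 4)(r - 2)(r + 5), so the eigenvalues are -5, 2, 4.
r=4: eigenvector (1, 0, 0).
r=-5: eigenvector (1, 0, 1).
r=2: eigenvector (2, 1, 1).
P = [[1, 1, 2], [0, 0, 1], [0, 1, 1]], D = diag(4, -5, 2), P⁻¹ = [[1, -1, -1], [0, -1, 1], [0, 1, 0]].
Q² = P·diag(16, 25, 4)·P⁻¹ = [[16, -33, 9], [0, 4, 0], [0, -21, 25]].
The requested entry is -21.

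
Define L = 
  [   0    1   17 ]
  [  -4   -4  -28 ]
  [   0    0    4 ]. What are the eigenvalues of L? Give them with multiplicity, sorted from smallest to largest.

Characteristic polynomial: p(μ) = μ^3 - 12μ - 16 = (μ - 4)(μ + 2)^2.
Roots (with multiplicity): -2, -2, 4.

-2, -2, 4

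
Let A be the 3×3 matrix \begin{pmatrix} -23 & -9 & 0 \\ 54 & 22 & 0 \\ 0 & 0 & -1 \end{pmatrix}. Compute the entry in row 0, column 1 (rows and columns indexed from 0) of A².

Characteristic polynomial: r^3 + 2r^2 - 19r - 20 = (r - 4)(r + 1)(r + 5), so the eigenvalues are -5, -1, 4.
r=-1: eigenvector (0, 0, 1).
r=4: eigenvector (-1, 3, 0).
r=-5: eigenvector (1, -2, 0).
P = [[0, -1, 1], [0, 3, -2], [1, 0, 0]], D = diag(-1, 4, -5), P⁻¹ = [[0, 0, 1], [2, 1, 0], [3, 1, 0]].
A² = P·diag(1, 16, 25)·P⁻¹ = [[43, 9, 0], [-54, -2, 0], [0, 0, 1]].
The requested entry is 9.

9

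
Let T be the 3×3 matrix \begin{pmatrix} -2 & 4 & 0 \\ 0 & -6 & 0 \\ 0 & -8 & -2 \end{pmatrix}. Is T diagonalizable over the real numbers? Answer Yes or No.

Yes

Characteristic polynomial: p(s) = s^3 + 10s^2 + 28s + 24 = (s + 2)^2(s + 6).
s = -2 has algebraic multiplicity 2; rank(T + 2I) = 1, so geometric multiplicity = 2.
Every eigenvalue has geometric = algebraic multiplicity, so T is diagonalizable.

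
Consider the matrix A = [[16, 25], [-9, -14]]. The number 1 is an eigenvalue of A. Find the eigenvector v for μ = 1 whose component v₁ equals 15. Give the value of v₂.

A − 1I = [[15, 25], [-9, -15]].
Solving (A − 1I)v = 0 gives the eigenspace spanned by (15, -9).
With v₁ = 15, v = (15, -9), so v₂ = -9.

-9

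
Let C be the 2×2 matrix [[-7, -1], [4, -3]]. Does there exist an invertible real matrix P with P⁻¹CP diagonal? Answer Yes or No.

Characteristic polynomial: p(r) = r^2 + 10r + 25 = (r + 5)^2.
r = -5 has algebraic multiplicity 2; rank(C + 5I) = 1, so geometric multiplicity = 1.
Geometric multiplicity < algebraic multiplicity, so C is not diagonalizable.

No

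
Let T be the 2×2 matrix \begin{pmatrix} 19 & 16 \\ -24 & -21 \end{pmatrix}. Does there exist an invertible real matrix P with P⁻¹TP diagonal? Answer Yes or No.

Characteristic polynomial: p(s) = s^2 + 2s - 15 = (s - 3)(s + 5).
All 2 eigenvalues are distinct, so T is diagonalizable.

Yes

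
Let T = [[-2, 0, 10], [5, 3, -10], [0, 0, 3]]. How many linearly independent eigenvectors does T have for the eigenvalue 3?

2

T − 3I = [[-5, 0, 10], [5, 0, -10], [0, 0, 0]].
This matrix has rank 1, so its null space has dimension 3 − 1 = 2.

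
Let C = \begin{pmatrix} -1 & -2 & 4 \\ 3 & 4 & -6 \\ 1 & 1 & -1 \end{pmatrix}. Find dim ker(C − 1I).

2

C − 1I = [[-2, -2, 4], [3, 3, -6], [1, 1, -2]].
This matrix has rank 1, so its null space has dimension 3 − 1 = 2.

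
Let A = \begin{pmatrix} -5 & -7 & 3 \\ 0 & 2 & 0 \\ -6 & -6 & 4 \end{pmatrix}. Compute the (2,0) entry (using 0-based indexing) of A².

6

Characteristic polynomial: μ^3 - μ^2 - 4μ + 4 = (μ - 2)(μ - 1)(μ + 2), so the eigenvalues are -2, 1, 2.
μ=1: eigenvector (1, 0, 2).
μ=2: eigenvector (-1, 1, 0).
μ=-2: eigenvector (-1, 0, -1).
P = [[1, -1, -1], [0, 1, 0], [2, 0, -1]], D = diag(1, 2, -2), P⁻¹ = [[-1, -1, 1], [0, 1, 0], [-2, -2, 1]].
A² = P·diag(1, 4, 4)·P⁻¹ = [[7, 3, -3], [0, 4, 0], [6, 6, -2]].
The requested entry is 6.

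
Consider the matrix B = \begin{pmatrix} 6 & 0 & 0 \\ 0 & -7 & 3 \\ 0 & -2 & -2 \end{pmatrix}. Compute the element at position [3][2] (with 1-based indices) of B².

Characteristic polynomial: λ^3 + 3λ^2 - 34λ - 120 = (λ - 6)(λ + 4)(λ + 5), so the eigenvalues are -5, -4, 6.
λ=6: eigenvector (1, 0, 0).
λ=-5: eigenvector (0, 3, 2).
λ=-4: eigenvector (0, 1, 1).
P = [[1, 0, 0], [0, 3, 1], [0, 2, 1]], D = diag(6, -5, -4), P⁻¹ = [[1, 0, 0], [0, 1, -1], [0, -2, 3]].
B² = P·diag(36, 25, 16)·P⁻¹ = [[36, 0, 0], [0, 43, -27], [0, 18, -2]].
The requested entry is 18.

18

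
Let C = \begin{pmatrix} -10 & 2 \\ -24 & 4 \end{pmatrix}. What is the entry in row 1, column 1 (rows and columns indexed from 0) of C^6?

Characteristic polynomial: r^2 + 6r + 8 = (r + 2)(r + 4), so the eigenvalues are -4, -2.
r=-4: eigenvector (1, 3).
r=-2: eigenvector (1, 4).
P = [[1, 1], [3, 4]], D = diag(-4, -2), P⁻¹ = [[4, -1], [-3, 1]].
C⁶ = P·diag(4096, 64)·P⁻¹ = [[16192, -4032], [48384, -12032]].
The requested entry is -12032.

-12032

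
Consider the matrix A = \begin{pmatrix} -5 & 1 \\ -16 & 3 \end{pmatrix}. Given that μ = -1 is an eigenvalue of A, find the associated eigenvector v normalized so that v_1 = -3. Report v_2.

-12

A + 1I = [[-4, 1], [-16, 4]].
Solving (A + 1I)v = 0 gives the eigenspace spanned by (-3, -12).
With v_1 = -3, v = (-3, -12), so v_2 = -12.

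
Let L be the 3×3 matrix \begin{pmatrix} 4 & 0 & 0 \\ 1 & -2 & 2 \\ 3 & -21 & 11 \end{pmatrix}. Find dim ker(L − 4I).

1

L − 4I = [[0, 0, 0], [1, -6, 2], [3, -21, 7]].
This matrix has rank 2, so its null space has dimension 3 − 2 = 1.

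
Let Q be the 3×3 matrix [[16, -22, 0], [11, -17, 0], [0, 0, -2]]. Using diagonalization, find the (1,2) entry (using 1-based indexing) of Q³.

Characteristic polynomial: μ^3 + 3μ^2 - 28μ - 60 = (μ - 5)(μ + 2)(μ + 6), so the eigenvalues are -6, -2, 5.
μ=5: eigenvector (2, 1, 0).
μ=-6: eigenvector (1, 1, 0).
μ=-2: eigenvector (0, 0, 1).
P = [[2, 1, 0], [1, 1, 0], [0, 0, 1]], D = diag(5, -6, -2), P⁻¹ = [[1, -1, 0], [-1, 2, 0], [0, 0, 1]].
Q³ = P·diag(125, -216, -8)·P⁻¹ = [[466, -682, 0], [341, -557, 0], [0, 0, -8]].
The requested entry is -682.

-682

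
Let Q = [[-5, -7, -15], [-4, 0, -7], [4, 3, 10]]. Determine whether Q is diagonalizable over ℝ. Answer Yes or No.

No

Characteristic polynomial: p(λ) = λ^3 - 5λ^2 + 3λ + 9 = (λ - 3)^2(λ + 1).
λ = 3 has algebraic multiplicity 2; rank(Q − 3I) = 2, so geometric multiplicity = 1.
Geometric multiplicity < algebraic multiplicity, so Q is not diagonalizable.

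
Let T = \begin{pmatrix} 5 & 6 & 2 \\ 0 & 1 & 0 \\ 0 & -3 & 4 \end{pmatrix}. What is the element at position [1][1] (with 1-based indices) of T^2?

25

Characteristic polynomial: r^3 - 10r^2 + 29r - 20 = (r - 5)(r - 4)(r - 1), so the eigenvalues are 1, 4, 5.
r=5: eigenvector (1, 0, 0).
r=1: eigenvector (-2, 1, 1).
r=4: eigenvector (-2, 0, 1).
P = [[1, -2, -2], [0, 1, 0], [0, 1, 1]], D = diag(5, 1, 4), P⁻¹ = [[1, 0, 2], [0, 1, 0], [0, -1, 1]].
T² = P·diag(25, 1, 16)·P⁻¹ = [[25, 30, 18], [0, 1, 0], [0, -15, 16]].
The requested entry is 25.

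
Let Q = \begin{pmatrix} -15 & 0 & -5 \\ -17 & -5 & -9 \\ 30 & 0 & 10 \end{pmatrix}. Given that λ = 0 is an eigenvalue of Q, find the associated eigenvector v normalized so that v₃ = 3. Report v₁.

-1

Q = [[-15, 0, -5], [-17, -5, -9], [30, 0, 10]].
Solving (Q)v = 0 gives the eigenspace spanned by (-1, -2, 3).
With v₃ = 3, v = (-1, -2, 3), so v₁ = -1.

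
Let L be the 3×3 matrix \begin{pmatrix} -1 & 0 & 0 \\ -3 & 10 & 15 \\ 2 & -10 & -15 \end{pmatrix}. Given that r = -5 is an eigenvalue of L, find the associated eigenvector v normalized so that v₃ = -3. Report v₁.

L + 5I = [[4, 0, 0], [-3, 15, 15], [2, -10, -10]].
Solving (L + 5I)v = 0 gives the eigenspace spanned by (0, 3, -3).
With v₃ = -3, v = (0, 3, -3), so v₁ = 0.

0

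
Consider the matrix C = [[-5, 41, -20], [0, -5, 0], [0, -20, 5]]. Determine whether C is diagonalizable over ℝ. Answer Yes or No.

Characteristic polynomial: p(λ) = λ^3 + 5λ^2 - 25λ - 125 = (λ - 5)(λ + 5)^2.
λ = -5 has algebraic multiplicity 2; rank(C + 5I) = 2, so geometric multiplicity = 1.
Geometric multiplicity < algebraic multiplicity, so C is not diagonalizable.

No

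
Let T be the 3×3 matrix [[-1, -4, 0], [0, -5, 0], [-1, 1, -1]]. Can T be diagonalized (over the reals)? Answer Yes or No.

No

Characteristic polynomial: p(λ) = λ^3 + 7λ^2 + 11λ + 5 = (λ + 1)^2(λ + 5).
λ = -1 has algebraic multiplicity 2; rank(T + 1I) = 2, so geometric multiplicity = 1.
Geometric multiplicity < algebraic multiplicity, so T is not diagonalizable.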